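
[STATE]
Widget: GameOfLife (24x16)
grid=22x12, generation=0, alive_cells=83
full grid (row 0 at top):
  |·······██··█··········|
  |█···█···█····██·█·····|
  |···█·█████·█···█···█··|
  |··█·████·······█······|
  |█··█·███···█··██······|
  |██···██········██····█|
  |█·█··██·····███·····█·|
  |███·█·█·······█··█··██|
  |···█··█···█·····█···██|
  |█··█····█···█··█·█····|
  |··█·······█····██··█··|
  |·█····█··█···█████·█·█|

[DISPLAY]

Gen: 0                  
·······██··█··········  
█···█···█····██·█·····  
···█·█████·█···█···█··  
··█·████·······█······  
█··█·███···█··██······  
██···██········██····█  
█·█··██·····███·····█·  
███·█·█·······█··█··██  
···█··█···█·····█···██  
█··█····█···█··█·█····  
··█·······█····██··█··  
·█····█··█···█████·█·█  
                        
                        
                        


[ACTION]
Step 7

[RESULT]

Gen: 7                  
···█···········█······  
··███········██·█·····  
··███········██·██····  
·············██·██····  
······················  
██·····█········██····  
·█·····█·······█·█····  
·██···········█··█····  
·██·██················  
·█··█████····█·██···█·  
··█·█··██····█··█···█·  
··············██····█·  
                        
                        
                        


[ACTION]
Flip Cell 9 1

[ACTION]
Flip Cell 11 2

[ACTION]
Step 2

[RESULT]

Gen: 9                  
···█··········███·····  
··█·█········████·····  
···█········█·██······  
···█·········████·····  
··············██······  
···············█·██···  
██·············█··█···  
·███··········█·······  
█·············█··█····  
·██····██····█···█··█·  
··██·········█··█···█·  
··············██····█·  
                        
                        
                        


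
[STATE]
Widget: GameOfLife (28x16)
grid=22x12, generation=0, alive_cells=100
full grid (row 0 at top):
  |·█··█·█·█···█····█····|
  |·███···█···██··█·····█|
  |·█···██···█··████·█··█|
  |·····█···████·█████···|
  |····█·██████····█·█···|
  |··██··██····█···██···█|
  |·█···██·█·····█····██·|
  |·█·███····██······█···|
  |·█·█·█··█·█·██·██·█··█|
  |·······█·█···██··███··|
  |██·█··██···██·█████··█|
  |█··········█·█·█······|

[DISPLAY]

Gen: 0                      
·█··█·█·█···█····█····      
·███···█···██··█·····█      
·█···██···█··████·█··█      
·····█···████·█████···      
····█·██████····█·█···      
··██··██····█···██···█      
·█···██·█·····█····██·      
·█·███····██······█···      
·█·█·█··█·█·██·██·█··█      
·······█·█···██··███··      
██·█··██···██·█████··█      
█··········█·█·█······      
                            
                            
                            


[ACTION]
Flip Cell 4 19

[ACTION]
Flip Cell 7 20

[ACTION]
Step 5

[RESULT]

Gen: 5                      
···██·····███·········      
····█·····█·█·········      
█·········███·········      
····█·················      
·····█····███···█·····      
·██·███·██··██·██·····      
█··██·███···█··█······      
██····█···██··██······      
██··█·██·██··██····█··      
····█··█·██·████····█·      
··██·····██········██·      
·····███··············      
                            
                            
                            


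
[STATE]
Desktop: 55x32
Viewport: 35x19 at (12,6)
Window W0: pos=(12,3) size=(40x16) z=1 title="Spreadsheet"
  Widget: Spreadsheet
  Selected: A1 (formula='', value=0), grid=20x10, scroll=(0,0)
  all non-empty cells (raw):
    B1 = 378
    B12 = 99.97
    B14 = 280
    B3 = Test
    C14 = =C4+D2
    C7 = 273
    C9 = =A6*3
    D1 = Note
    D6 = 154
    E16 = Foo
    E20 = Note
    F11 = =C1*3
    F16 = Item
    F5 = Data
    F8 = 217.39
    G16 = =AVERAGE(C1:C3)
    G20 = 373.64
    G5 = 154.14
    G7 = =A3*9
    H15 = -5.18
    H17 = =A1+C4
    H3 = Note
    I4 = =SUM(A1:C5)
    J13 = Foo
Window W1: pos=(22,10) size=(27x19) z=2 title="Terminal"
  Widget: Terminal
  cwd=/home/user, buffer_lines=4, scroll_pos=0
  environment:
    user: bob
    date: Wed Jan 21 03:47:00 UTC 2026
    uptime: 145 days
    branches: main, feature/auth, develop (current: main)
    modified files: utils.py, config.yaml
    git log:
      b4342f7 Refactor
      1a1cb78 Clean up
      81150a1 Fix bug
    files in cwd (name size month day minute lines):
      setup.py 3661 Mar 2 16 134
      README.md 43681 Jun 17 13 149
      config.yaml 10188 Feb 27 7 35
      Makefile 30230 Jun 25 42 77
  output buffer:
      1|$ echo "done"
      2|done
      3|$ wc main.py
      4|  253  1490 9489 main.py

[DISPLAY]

┃A1:                               
┃       A       B       C       D  
┃----------------------------------
┃  1      [0]     378       0Note  
┃  2      ┏━━━━━━━━━━━━━━━━━━━━━━━━
┃  3      ┃ Terminal               
┃  4      ┠────────────────────────
┃  5      ┃$ echo "done"           
┃  6      ┃done                    
┃  7      ┃$ wc main.py            
┃  8      ┃  253  1490 9489 main.py
┃  9      ┃$ █                     
┗━━━━━━━━━┃                        
          ┃                        
          ┃                        
          ┃                        
          ┃                        
          ┃                        
          ┃                        


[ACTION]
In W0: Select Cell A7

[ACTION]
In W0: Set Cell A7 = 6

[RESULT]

┃A7: 6                             
┃       A       B       C       D  
┃----------------------------------
┃  1        0     378       0Note  
┃  2      ┏━━━━━━━━━━━━━━━━━━━━━━━━
┃  3      ┃ Terminal               
┃  4      ┠────────────────────────
┃  5      ┃$ echo "done"           
┃  6      ┃done                    
┃  7      ┃$ wc main.py            
┃  8      ┃  253  1490 9489 main.py
┃  9      ┃$ █                     
┗━━━━━━━━━┃                        
          ┃                        
          ┃                        
          ┃                        
          ┃                        
          ┃                        
          ┃                        


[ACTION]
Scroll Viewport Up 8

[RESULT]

                                   
                                   
                                   
┏━━━━━━━━━━━━━━━━━━━━━━━━━━━━━━━━━━
┃ Spreadsheet                      
┠──────────────────────────────────
┃A7: 6                             
┃       A       B       C       D  
┃----------------------------------
┃  1        0     378       0Note  
┃  2      ┏━━━━━━━━━━━━━━━━━━━━━━━━
┃  3      ┃ Terminal               
┃  4      ┠────────────────────────
┃  5      ┃$ echo "done"           
┃  6      ┃done                    
┃  7      ┃$ wc main.py            
┃  8      ┃  253  1490 9489 main.py
┃  9      ┃$ █                     
┗━━━━━━━━━┃                        


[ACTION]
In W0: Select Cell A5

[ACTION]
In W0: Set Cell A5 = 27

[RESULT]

                                   
                                   
                                   
┏━━━━━━━━━━━━━━━━━━━━━━━━━━━━━━━━━━
┃ Spreadsheet                      
┠──────────────────────────────────
┃A5: 27                            
┃       A       B       C       D  
┃----------------------------------
┃  1        0     378       0Note  
┃  2      ┏━━━━━━━━━━━━━━━━━━━━━━━━
┃  3      ┃ Terminal               
┃  4      ┠────────────────────────
┃  5     [┃$ echo "done"           
┃  6      ┃done                    
┃  7      ┃$ wc main.py            
┃  8      ┃  253  1490 9489 main.py
┃  9      ┃$ █                     
┗━━━━━━━━━┃                        


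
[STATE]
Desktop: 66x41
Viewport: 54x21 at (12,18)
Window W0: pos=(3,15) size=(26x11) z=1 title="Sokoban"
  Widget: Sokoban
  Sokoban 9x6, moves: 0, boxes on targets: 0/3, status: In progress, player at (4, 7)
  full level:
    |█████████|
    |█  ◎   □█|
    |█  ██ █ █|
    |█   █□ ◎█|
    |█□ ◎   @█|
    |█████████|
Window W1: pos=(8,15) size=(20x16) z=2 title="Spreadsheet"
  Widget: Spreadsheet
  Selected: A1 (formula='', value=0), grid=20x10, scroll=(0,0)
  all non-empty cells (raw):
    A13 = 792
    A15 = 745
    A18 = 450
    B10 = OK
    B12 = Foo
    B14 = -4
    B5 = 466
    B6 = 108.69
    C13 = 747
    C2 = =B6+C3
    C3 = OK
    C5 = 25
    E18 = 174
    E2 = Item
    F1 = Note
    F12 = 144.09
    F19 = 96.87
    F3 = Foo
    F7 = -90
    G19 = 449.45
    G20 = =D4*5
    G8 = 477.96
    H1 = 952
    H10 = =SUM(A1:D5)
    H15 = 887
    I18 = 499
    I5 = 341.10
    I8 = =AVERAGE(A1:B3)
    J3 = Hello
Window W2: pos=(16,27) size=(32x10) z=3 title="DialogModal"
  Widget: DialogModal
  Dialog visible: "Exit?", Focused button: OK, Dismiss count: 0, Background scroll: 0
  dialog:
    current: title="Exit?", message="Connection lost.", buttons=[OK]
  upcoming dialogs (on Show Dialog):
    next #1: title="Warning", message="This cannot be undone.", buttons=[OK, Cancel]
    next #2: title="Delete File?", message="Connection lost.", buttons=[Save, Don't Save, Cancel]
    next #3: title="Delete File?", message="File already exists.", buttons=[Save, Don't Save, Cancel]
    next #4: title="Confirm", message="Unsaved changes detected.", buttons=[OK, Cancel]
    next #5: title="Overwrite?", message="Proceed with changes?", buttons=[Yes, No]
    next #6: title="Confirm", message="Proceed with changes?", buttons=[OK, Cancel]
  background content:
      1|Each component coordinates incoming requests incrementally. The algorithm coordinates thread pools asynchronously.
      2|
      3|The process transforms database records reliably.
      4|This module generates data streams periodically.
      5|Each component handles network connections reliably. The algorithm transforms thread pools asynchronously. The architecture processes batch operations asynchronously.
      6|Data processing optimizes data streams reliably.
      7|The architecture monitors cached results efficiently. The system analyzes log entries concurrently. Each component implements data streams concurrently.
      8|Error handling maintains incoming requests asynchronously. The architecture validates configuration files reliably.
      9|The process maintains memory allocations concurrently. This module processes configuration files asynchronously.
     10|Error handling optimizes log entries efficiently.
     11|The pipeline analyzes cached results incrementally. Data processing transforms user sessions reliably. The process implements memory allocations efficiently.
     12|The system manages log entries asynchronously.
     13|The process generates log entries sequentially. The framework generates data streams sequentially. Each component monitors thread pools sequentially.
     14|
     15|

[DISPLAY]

               ┃┃                                     
    A       B  ┃┃                                     
---------------┃┃                                     
      [0]      ┃┃                                     
        0      ┃┃                                     
        0      ┃┃                                     
        0      ┃┃                                     
        0     4┃┛                                     
        0  108.┃                                      
    ┏━━━━━━━━━━━━━━━━━━━━━━━━━━━━━━┓                  
    ┃ DialogModal                  ┃                  
    ┠──────────────────────────────┨                  
━━━━┃Each ┌──────────────────┐s inc┃                  
    ┃     │      Exit?       │     ┃                  
    ┃The p│ Connection lost. │tabas┃                  
    ┃This │       [OK]       │a str┃                  
    ┃Each └──────────────────┘twork┃                  
    ┃Data processing optimizes data┃                  
    ┗━━━━━━━━━━━━━━━━━━━━━━━━━━━━━━┛                  
                                                      
                                                      


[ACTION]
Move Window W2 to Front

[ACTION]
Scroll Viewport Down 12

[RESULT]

---------------┃┃                                     
      [0]      ┃┃                                     
        0      ┃┃                                     
        0      ┃┃                                     
        0      ┃┃                                     
        0     4┃┛                                     
        0  108.┃                                      
    ┏━━━━━━━━━━━━━━━━━━━━━━━━━━━━━━┓                  
    ┃ DialogModal                  ┃                  
    ┠──────────────────────────────┨                  
━━━━┃Each ┌──────────────────┐s inc┃                  
    ┃     │      Exit?       │     ┃                  
    ┃The p│ Connection lost. │tabas┃                  
    ┃This │       [OK]       │a str┃                  
    ┃Each └──────────────────┘twork┃                  
    ┃Data processing optimizes data┃                  
    ┗━━━━━━━━━━━━━━━━━━━━━━━━━━━━━━┛                  
                                                      
                                                      
                                                      
                                                      


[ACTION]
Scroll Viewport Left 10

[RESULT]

 ┃█  █┃------------------┃┃                           
 ┃█   ┃  1      [0]      ┃┃                           
 ┃█□ ◎┃  2        0      ┃┃                           
 ┃████┃  3        0      ┃┃                           
 ┃Move┃  4        0      ┃┃                           
 ┗━━━━┃  5        0     4┃┛                           
      ┃  6        0  108.┃                            
      ┃  7    ┏━━━━━━━━━━━━━━━━━━━━━━━━━━━━━━┓        
      ┃  8    ┃ DialogModal                  ┃        
      ┃  9    ┠──────────────────────────────┨        
      ┗━━━━━━━┃Each ┌──────────────────┐s inc┃        
              ┃     │      Exit?       │     ┃        
              ┃The p│ Connection lost. │tabas┃        
              ┃This │       [OK]       │a str┃        
              ┃Each └──────────────────┘twork┃        
              ┃Data processing optimizes data┃        
              ┗━━━━━━━━━━━━━━━━━━━━━━━━━━━━━━┛        
                                                      
                                                      
                                                      
                                                      


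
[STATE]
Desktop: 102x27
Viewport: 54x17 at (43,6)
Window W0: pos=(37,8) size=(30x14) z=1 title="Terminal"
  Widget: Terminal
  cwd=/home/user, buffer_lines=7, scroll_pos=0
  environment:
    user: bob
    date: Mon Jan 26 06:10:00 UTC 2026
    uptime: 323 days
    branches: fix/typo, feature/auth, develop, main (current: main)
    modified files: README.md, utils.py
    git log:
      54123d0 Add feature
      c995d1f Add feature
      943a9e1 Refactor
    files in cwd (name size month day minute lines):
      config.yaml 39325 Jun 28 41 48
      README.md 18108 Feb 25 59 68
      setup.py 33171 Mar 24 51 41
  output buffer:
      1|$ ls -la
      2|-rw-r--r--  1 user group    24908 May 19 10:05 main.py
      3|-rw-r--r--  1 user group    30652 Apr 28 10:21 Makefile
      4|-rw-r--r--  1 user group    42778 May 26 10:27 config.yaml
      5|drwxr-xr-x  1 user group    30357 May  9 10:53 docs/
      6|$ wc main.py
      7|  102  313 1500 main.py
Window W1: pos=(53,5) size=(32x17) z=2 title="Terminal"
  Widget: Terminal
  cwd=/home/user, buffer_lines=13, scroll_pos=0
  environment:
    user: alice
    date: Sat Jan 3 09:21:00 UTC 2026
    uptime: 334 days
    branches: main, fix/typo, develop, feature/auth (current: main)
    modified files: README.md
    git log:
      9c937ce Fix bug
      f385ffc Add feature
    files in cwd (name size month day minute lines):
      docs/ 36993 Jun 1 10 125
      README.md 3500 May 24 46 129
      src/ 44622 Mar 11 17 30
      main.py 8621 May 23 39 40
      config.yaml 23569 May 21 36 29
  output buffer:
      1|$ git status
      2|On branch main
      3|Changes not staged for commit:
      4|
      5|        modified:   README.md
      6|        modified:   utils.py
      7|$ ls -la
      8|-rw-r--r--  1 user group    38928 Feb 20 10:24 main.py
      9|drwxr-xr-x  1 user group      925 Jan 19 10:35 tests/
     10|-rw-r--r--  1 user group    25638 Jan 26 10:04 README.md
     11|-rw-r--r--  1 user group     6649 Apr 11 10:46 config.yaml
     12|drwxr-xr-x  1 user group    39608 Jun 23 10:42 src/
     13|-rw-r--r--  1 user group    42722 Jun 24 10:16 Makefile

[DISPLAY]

          ┃ Terminal                     ┃            
          ┠──────────────────────────────┨            
━━━━━━━━━━┃$ git status                  ┃            
inal      ┃On branch main                ┃            
──────────┃Changes not staged for commit:┃            
-la       ┃                              ┃            
--r--  1 u┃        modified:   README.md ┃            
--r--  1 u┃        modified:   utils.py  ┃            
--r--  1 u┃$ ls -la                      ┃            
-xr-x  1 u┃-rw-r--r--  1 user group    38┃            
main.py   ┃drwxr-xr-x  1 user group      ┃            
  313 1500┃-rw-r--r--  1 user group    25┃            
          ┃-rw-r--r--  1 user group     6┃            
          ┃drwxr-xr-x  1 user group    39┃            
          ┃-rw-r--r--  1 user group    42┃            
━━━━━━━━━━┗━━━━━━━━━━━━━━━━━━━━━━━━━━━━━━┛            
                                                      


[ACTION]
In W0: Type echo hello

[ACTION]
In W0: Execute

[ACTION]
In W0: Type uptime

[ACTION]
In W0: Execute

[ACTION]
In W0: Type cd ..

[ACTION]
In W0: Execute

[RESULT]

          ┃ Terminal                     ┃            
          ┠──────────────────────────────┨            
━━━━━━━━━━┃$ git status                  ┃            
inal      ┃On branch main                ┃            
──────────┃Changes not staged for commit:┃            
-xr-x  1 u┃                              ┃            
main.py   ┃        modified:   README.md ┃            
  313 1500┃        modified:   utils.py  ┃            
o hello   ┃$ ls -la                      ┃            
          ┃-rw-r--r--  1 user group    38┃            
ime       ┃drwxr-xr-x  1 user group      ┃            
0  up 323 ┃-rw-r--r--  1 user group    25┃            
..        ┃-rw-r--r--  1 user group     6┃            
          ┃drwxr-xr-x  1 user group    39┃            
          ┃-rw-r--r--  1 user group    42┃            
━━━━━━━━━━┗━━━━━━━━━━━━━━━━━━━━━━━━━━━━━━┛            
                                                      


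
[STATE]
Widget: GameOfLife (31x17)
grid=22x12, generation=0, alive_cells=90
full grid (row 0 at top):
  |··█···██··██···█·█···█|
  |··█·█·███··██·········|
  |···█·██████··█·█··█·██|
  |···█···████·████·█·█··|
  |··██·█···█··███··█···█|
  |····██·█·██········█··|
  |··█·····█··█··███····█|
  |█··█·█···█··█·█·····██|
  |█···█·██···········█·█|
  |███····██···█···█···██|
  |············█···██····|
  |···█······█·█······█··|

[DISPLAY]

Gen: 0                         
··█···██··██···█·█···█         
··█·█·███··██·········         
···█·██████··█·█··█·██         
···█···████·████·█·█··         
··██·█···█··███··█···█         
····██·█·██········█··         
··█·····█··█··███····█         
█··█·█···█··█·█·····██         
█···█·██···········█·█         
███····██···█···█···██         
············█···██····         
···█······█·█······█··         
                               
                               
                               
                               


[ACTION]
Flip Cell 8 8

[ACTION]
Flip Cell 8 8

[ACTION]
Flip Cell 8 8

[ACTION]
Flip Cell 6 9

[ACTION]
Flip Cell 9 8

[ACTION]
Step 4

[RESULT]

Gen: 4                         
···███······█·········         
···█··█·····███·██····         
·····██···········████         
············██·······█         
··········████·····██·         
··············█····█··         
···········█··█·······         
·······█··████····███·         
██······█··██·····█·█·         
··················███·         
██·········███··██····         
██····················         
                               
                               
                               
                               


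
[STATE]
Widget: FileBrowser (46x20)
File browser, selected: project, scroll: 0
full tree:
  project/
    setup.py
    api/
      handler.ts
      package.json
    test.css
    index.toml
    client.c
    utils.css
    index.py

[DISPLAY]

> [-] project/                                
    setup.py                                  
    [+] api/                                  
    test.css                                  
    index.toml                                
    client.c                                  
    utils.css                                 
    index.py                                  
                                              
                                              
                                              
                                              
                                              
                                              
                                              
                                              
                                              
                                              
                                              
                                              


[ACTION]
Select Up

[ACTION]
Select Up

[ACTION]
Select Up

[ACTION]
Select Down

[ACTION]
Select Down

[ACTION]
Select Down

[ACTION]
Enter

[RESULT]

  [-] project/                                
    setup.py                                  
    [+] api/                                  
  > test.css                                  
    index.toml                                
    client.c                                  
    utils.css                                 
    index.py                                  
                                              
                                              
                                              
                                              
                                              
                                              
                                              
                                              
                                              
                                              
                                              
                                              


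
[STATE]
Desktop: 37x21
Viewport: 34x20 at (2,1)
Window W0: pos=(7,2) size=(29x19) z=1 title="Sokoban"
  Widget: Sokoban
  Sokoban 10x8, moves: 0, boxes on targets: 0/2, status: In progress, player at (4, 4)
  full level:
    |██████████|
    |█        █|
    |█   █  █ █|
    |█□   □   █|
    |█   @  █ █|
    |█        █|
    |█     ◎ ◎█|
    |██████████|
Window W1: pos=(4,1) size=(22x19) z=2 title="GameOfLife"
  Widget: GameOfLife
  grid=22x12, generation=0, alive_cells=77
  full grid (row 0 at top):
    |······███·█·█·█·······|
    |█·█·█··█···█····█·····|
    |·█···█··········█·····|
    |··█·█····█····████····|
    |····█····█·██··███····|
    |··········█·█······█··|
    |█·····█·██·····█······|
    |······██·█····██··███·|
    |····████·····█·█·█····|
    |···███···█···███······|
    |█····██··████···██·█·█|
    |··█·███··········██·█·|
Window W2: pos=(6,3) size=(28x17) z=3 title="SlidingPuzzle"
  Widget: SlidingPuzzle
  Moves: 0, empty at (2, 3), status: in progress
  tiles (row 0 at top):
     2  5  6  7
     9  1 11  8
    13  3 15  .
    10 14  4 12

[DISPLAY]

  ┏━━━━━━━━━━━━━━━━━━━━┓          
  ┃ GameOfLife         ┃━━━━━━━━━┓
  ┠─┏━━━━━━━━━━━━━━━━━━━━━━━━━━┓ ┃
  ┃G┃ SlidingPuzzle            ┃─┨
  ┃·┠──────────────────────────┨ ┃
  ┃·┃┌────┬────┬────┬────┐     ┃ ┃
  ┃█┃│  2 │  5 │  6 │  7 │     ┃ ┃
  ┃·┃├────┼────┼────┼────┤     ┃ ┃
  ┃·┃│  9 │  1 │ 11 │  8 │     ┃ ┃
  ┃·┃├────┼────┼────┼────┤     ┃ ┃
  ┃·┃│ 13 │  3 │ 15 │    │     ┃ ┃
  ┃·┃├────┼────┼────┼────┤     ┃ ┃
  ┃·┃│ 10 │ 14 │  4 │ 12 │     ┃ ┃
  ┃·┃└────┴────┴────┴────┘     ┃ ┃
  ┃·┃Moves: 0                  ┃ ┃
  ┃·┃                          ┃ ┃
  ┃ ┃                          ┃ ┃
  ┃ ┃                          ┃ ┃
  ┗━┗━━━━━━━━━━━━━━━━━━━━━━━━━━┛ ┃
     ┗━━━━━━━━━━━━━━━━━━━━━━━━━━━┛


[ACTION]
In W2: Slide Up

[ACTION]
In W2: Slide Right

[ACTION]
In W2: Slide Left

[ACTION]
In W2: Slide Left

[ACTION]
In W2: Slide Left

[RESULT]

  ┏━━━━━━━━━━━━━━━━━━━━┓          
  ┃ GameOfLife         ┃━━━━━━━━━┓
  ┠─┏━━━━━━━━━━━━━━━━━━━━━━━━━━┓ ┃
  ┃G┃ SlidingPuzzle            ┃─┨
  ┃·┠──────────────────────────┨ ┃
  ┃·┃┌────┬────┬────┬────┐     ┃ ┃
  ┃█┃│  2 │  5 │  6 │  7 │     ┃ ┃
  ┃·┃├────┼────┼────┼────┤     ┃ ┃
  ┃·┃│  9 │  1 │ 11 │  8 │     ┃ ┃
  ┃·┃├────┼────┼────┼────┤     ┃ ┃
  ┃·┃│ 13 │  3 │ 15 │ 12 │     ┃ ┃
  ┃·┃├────┼────┼────┼────┤     ┃ ┃
  ┃·┃│ 10 │ 14 │  4 │    │     ┃ ┃
  ┃·┃└────┴────┴────┴────┘     ┃ ┃
  ┃·┃Moves: 3                  ┃ ┃
  ┃·┃                          ┃ ┃
  ┃ ┃                          ┃ ┃
  ┃ ┃                          ┃ ┃
  ┗━┗━━━━━━━━━━━━━━━━━━━━━━━━━━┛ ┃
     ┗━━━━━━━━━━━━━━━━━━━━━━━━━━━┛


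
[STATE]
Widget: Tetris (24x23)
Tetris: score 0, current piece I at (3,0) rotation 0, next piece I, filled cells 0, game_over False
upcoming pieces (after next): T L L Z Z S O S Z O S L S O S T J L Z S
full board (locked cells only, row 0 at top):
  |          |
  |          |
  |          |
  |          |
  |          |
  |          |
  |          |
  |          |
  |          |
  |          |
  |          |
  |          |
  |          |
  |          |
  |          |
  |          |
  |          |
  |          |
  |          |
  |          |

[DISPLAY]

   ████   │Next:        
          │████         
          │             
          │             
          │             
          │             
          │Score:       
          │0            
          │             
          │             
          │             
          │             
          │             
          │             
          │             
          │             
          │             
          │             
          │             
          │             
          │             
          │             
          │             


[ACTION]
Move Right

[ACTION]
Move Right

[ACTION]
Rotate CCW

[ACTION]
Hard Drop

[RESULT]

   ████   │Next:        
          │ ▒           
          │▒▒▒          
          │             
          │             
          │             
          │Score:       
          │0            
          │             
          │             
          │             
          │             
          │             
          │             
          │             
          │             
     █    │             
     █    │             
     █    │             
     █    │             
          │             
          │             
          │             


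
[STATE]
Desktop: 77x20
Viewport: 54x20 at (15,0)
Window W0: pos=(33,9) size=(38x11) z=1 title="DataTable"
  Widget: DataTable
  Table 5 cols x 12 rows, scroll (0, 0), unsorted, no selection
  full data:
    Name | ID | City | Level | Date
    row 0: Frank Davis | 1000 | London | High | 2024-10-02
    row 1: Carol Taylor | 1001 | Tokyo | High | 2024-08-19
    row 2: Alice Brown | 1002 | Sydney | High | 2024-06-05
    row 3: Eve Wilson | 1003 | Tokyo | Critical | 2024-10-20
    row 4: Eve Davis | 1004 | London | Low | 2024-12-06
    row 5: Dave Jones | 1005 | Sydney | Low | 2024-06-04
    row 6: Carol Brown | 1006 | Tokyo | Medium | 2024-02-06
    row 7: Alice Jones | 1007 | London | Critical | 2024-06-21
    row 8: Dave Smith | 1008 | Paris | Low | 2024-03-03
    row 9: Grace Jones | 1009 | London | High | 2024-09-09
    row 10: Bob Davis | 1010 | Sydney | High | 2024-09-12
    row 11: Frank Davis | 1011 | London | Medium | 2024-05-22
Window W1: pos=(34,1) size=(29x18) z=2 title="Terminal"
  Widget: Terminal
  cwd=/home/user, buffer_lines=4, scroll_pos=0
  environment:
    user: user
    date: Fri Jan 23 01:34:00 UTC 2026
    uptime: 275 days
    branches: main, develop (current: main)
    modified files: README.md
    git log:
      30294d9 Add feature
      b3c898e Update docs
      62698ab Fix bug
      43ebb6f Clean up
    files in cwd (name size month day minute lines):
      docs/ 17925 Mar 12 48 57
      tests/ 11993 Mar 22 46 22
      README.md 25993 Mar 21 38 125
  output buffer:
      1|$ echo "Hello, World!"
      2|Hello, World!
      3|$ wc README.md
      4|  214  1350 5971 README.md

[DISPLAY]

                                                      
                   ┏━━━━━━━━━━━━━━━━━━━━━━━━━━━┓      
                   ┃ Terminal                  ┃      
                   ┠───────────────────────────┨      
                   ┃$ echo "Hello, World!"     ┃      
                   ┃Hello, World!              ┃      
                   ┃$ wc README.md             ┃      
                   ┃  214  1350 5971 README.md ┃      
                   ┃$ █                        ┃      
                  ┏┃                           ┃━━━━━━
                  ┃┃                           ┃      
                  ┠┃                           ┃──────
                  ┃┃                           ┃l   │D
                  ┃┃                           ┃────┼─
                  ┃┃                           ┃    │2
                  ┃┃                           ┃    │2
                  ┃┃                           ┃    │2
                  ┃┃                           ┃ical│2
                  ┃┗━━━━━━━━━━━━━━━━━━━━━━━━━━━┛    │2
                  ┗━━━━━━━━━━━━━━━━━━━━━━━━━━━━━━━━━━━


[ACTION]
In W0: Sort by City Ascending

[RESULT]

                                                      
                   ┏━━━━━━━━━━━━━━━━━━━━━━━━━━━┓      
                   ┃ Terminal                  ┃      
                   ┠───────────────────────────┨      
                   ┃$ echo "Hello, World!"     ┃      
                   ┃Hello, World!              ┃      
                   ┃$ wc README.md             ┃      
                   ┃  214  1350 5971 README.md ┃      
                   ┃$ █                        ┃      
                  ┏┃                           ┃━━━━━━
                  ┃┃                           ┃      
                  ┠┃                           ┃──────
                  ┃┃                           ┃l   │D
                  ┃┃                           ┃────┼─
                  ┃┃                           ┃    │2
                  ┃┃                           ┃    │2
                  ┃┃                           ┃ical│2
                  ┃┃                           ┃    │2
                  ┃┗━━━━━━━━━━━━━━━━━━━━━━━━━━━┛um  │2
                  ┗━━━━━━━━━━━━━━━━━━━━━━━━━━━━━━━━━━━


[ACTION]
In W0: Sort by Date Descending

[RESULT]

                                                      
                   ┏━━━━━━━━━━━━━━━━━━━━━━━━━━━┓      
                   ┃ Terminal                  ┃      
                   ┠───────────────────────────┨      
                   ┃$ echo "Hello, World!"     ┃      
                   ┃Hello, World!              ┃      
                   ┃$ wc README.md             ┃      
                   ┃  214  1350 5971 README.md ┃      
                   ┃$ █                        ┃      
                  ┏┃                           ┃━━━━━━
                  ┃┃                           ┃      
                  ┠┃                           ┃──────
                  ┃┃                           ┃l   │D
                  ┃┃                           ┃────┼─
                  ┃┃                           ┃    │2
                  ┃┃                           ┃ical│2
                  ┃┃                           ┃    │2
                  ┃┃                           ┃    │2
                  ┃┗━━━━━━━━━━━━━━━━━━━━━━━━━━━┛    │2
                  ┗━━━━━━━━━━━━━━━━━━━━━━━━━━━━━━━━━━━
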